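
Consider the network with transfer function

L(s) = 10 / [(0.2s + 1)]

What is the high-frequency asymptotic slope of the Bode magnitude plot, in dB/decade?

Each pole contributes −20 dB/decade at high frequency; each zero contributes +20 dB/decade.
Net: 0 zero(s) − 1 pole(s) → -20 dB/decade.

-20 dB/decade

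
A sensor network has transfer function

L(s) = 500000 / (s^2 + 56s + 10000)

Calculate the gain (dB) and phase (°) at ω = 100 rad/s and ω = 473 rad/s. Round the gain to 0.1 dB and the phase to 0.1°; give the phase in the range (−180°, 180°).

ω = 100: 39.0 dB, -90.0°; ω = 473: 7.3 dB, -172.9°

At s = jω = j100:
quadratic: (j100)² + 56·j100 + 10000 = 0 + j5600 → |·| ≈ 5600, ∠ ≈ 90.00°
|L| = 500000 / 5600 ≈ 89.286
Gain = 20 log₁₀(89.286) ≈ 39.02 dB
∠L = 0.00° − 90.00° = -90.00°

At s = jω = j473:
quadratic: (j473)² + 56·j473 + 10000 = -213729 + j26488 → |·| ≈ 2.1536e+05, ∠ ≈ 172.94°
|L| = 500000 / 2.1536e+05 ≈ 2.3217
Gain = 20 log₁₀(2.3217) ≈ 7.32 dB
∠L = 0.00° − 172.94° = -172.94°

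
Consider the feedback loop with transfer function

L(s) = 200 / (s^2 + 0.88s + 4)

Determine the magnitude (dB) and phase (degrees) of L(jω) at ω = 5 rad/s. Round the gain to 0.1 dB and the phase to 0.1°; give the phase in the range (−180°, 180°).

At s = jω = j5:
quadratic: (j5)² + 0.88·j5 + 4 = -21 + j4.4 → |·| ≈ 21.456, ∠ ≈ 168.17°
|L| = 200 / 21.456 ≈ 9.3214
Gain = 20 log₁₀(9.3214) ≈ 19.39 dB
∠L = 0.00° − 168.17° = -168.17°

19.4 dB, -168.2°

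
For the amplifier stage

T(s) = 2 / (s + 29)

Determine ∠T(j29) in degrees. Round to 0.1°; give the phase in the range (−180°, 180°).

At s = jω = j29:
pole (s+29): 29 + j29 → |·| = √(29²+29²) = √1682 ≈ 41.012, ∠ = arctan(29/29) ≈ 45.00°
∠T = 0.00° − 45.00° = -45.00°

-45.0°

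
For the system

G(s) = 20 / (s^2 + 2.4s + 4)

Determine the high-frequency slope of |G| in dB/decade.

Each pole contributes −20 dB/decade at high frequency; each zero contributes +20 dB/decade.
Net: 0 zero(s) − 2 pole(s) → -40 dB/decade.

-40 dB/decade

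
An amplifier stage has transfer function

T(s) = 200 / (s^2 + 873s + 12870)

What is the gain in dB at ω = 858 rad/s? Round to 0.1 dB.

-74.3 dB

Substitute s = j858:
Numerator: 200 = 200 + j0
Denominator: (j858)^2 + 873(j858) + 12870 = -723294 + j749034
|N| = √(200² + 0²) ≈ 200, ∠N ≈ 0.00°
|D| = √(723294² + 749034²) ≈ 1.0413e+06, ∠D ≈ 134.00°
|T| = 200 / 1.0413e+06 ≈ 0.00019207
Gain = 20 log₁₀(0.00019207) ≈ -74.33 dB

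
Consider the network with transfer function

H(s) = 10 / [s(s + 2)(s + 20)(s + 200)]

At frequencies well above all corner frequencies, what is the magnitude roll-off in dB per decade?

Each pole contributes −20 dB/decade at high frequency; each zero contributes +20 dB/decade.
Net: 0 zero(s) − 4 pole(s) → -80 dB/decade.

-80 dB/decade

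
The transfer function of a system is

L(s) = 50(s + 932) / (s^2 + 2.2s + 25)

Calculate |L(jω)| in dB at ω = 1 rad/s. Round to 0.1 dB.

At s = jω = j1:
zero (s+932): 932 + j1 → |·| = √(932²+1²) = √868625 ≈ 932, ∠ = arctan(1/932) ≈ 0.06°
quadratic: (j1)² + 2.2·j1 + 25 = 24 + j2.2 → |·| ≈ 24.101, ∠ ≈ 5.24°
|L| = 50 · 932 / 24.101 ≈ 1933.5
Gain = 20 log₁₀(1933.5) ≈ 65.73 dB

65.7 dB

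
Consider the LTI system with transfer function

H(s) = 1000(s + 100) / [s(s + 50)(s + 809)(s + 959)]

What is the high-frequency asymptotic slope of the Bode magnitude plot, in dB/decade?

Each pole contributes −20 dB/decade at high frequency; each zero contributes +20 dB/decade.
Net: 1 zero(s) − 4 pole(s) → -60 dB/decade.

-60 dB/decade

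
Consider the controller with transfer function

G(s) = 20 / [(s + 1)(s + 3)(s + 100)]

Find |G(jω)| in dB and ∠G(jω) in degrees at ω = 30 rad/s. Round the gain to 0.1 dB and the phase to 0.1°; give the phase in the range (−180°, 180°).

-73.5 dB, 170.9°

At s = jω = j30:
pole (s+1): 1 + j30 → |·| = √(1²+30²) = √901 ≈ 30.017, ∠ = arctan(30/1) ≈ 88.09°
pole (s+3): 3 + j30 → |·| = √(3²+30²) = √909 ≈ 30.15, ∠ = arctan(30/3) ≈ 84.29°
pole (s+100): 100 + j30 → |·| = √(100²+30²) = √10900 ≈ 104.4, ∠ = arctan(30/100) ≈ 16.70°
|G| = 20 / 94483 ≈ 0.00021168
Gain = 20 log₁₀(0.00021168) ≈ -73.49 dB
∠G = 0.00° − 189.08° = -189.08° ≡ 170.92° (principal value)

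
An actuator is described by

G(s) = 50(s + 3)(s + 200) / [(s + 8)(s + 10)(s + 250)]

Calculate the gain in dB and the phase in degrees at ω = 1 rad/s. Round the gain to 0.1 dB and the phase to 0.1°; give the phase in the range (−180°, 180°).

3.9 dB, 5.7°

At s = jω = j1:
zero (s+3): 3 + j1 → |·| = √(3²+1²) = √10 ≈ 3.1623, ∠ = arctan(1/3) ≈ 18.43°
zero (s+200): 200 + j1 → |·| = √(200²+1²) = √40001 ≈ 200, ∠ = arctan(1/200) ≈ 0.29°
pole (s+8): 8 + j1 → |·| = √(8²+1²) = √65 ≈ 8.0623, ∠ = arctan(1/8) ≈ 7.13°
pole (s+10): 10 + j1 → |·| = √(10²+1²) = √101 ≈ 10.05, ∠ = arctan(1/10) ≈ 5.71°
pole (s+250): 250 + j1 → |·| = √(250²+1²) = √62501 ≈ 250, ∠ = arctan(1/250) ≈ 0.23°
|G| = 50 · 632.46 / 20257 ≈ 1.5611
Gain = 20 log₁₀(1.5611) ≈ 3.87 dB
∠G = 18.72° − 13.07° = 5.65°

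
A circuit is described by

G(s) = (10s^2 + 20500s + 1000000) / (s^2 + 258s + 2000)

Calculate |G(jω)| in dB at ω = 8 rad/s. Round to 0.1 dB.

51.1 dB

Substitute s = j8:
Numerator: 10(j8)^2 + 20500(j8) + 1000000 = 999360 + j164000
Denominator: (j8)^2 + 258(j8) + 2000 = 1936 + j2064
|N| = √(999360² + 164000²) ≈ 1.0127e+06, ∠N ≈ 9.32°
|D| = √(1936² + 2064²) ≈ 2829.9, ∠D ≈ 46.83°
|G| = 1.0127e+06 / 2829.9 ≈ 357.86
Gain = 20 log₁₀(357.86) ≈ 51.07 dB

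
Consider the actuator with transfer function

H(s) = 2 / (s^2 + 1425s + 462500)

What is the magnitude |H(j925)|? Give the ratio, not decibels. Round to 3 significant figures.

1.45e-06

Substitute s = j925:
Numerator: 2 = 2 + j0
Denominator: (j925)^2 + 1425(j925) + 462500 = -393125 + j1318125
|N| = √(2² + 0²) ≈ 2, ∠N ≈ 0.00°
|D| = √(393125² + 1318125²) ≈ 1.3755e+06, ∠D ≈ 106.61°
|H| = 2 / 1.3755e+06 ≈ 1.454e-06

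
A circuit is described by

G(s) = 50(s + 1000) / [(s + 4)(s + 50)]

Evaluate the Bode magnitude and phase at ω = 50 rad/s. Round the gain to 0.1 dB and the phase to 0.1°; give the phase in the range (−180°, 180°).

At s = jω = j50:
zero (s+1000): 1000 + j50 → |·| = √(1000²+50²) = √1002500 ≈ 1001.2, ∠ = arctan(50/1000) ≈ 2.86°
pole (s+4): 4 + j50 → |·| = √(4²+50²) = √2516 ≈ 50.16, ∠ = arctan(50/4) ≈ 85.43°
pole (s+50): 50 + j50 → |·| = √(50²+50²) = √5000 ≈ 70.711, ∠ = arctan(50/50) ≈ 45.00°
|G| = 50 · 1001.2 / 3546.9 ≈ 14.114
Gain = 20 log₁₀(14.114) ≈ 22.99 dB
∠G = 2.86° − 130.43° = -127.57°

23.0 dB, -127.6°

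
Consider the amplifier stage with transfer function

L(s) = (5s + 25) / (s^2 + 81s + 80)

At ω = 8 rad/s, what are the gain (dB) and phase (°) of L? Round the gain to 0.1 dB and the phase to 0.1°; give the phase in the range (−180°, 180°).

-22.8 dB, -30.6°

Substitute s = j8:
Numerator: 5(j8) + 25 = 25 + j40
Denominator: (j8)^2 + 81(j8) + 80 = 16 + j648
|N| = √(25² + 40²) ≈ 47.17, ∠N ≈ 57.99°
|D| = √(16² + 648²) ≈ 648.2, ∠D ≈ 88.59°
|L| = 47.17 / 648.2 ≈ 0.072771
Gain = 20 log₁₀(0.072771) ≈ -22.76 dB
∠L = 57.99° − 88.59° = -30.60°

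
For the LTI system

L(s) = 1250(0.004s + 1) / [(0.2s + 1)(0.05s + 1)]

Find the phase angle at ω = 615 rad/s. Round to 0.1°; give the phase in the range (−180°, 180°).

-109.8°

At ω = 615 rad/s:
zero (1 + j615·0.004) = 1 + j2.46 → |·| ≈ 2.6555, ∠ ≈ 67.88°
pole (1 + j615·0.2) = 1 + j123 → |·| ≈ 123, ∠ ≈ 89.53°
pole (1 + j615·0.05) = 1 + j30.75 → |·| ≈ 30.766, ∠ ≈ 88.14°
∠L = (67.88°) − (89.53° + 88.14°) = -109.79°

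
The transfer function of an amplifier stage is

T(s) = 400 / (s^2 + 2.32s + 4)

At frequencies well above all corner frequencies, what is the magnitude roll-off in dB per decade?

-40 dB/decade

Each pole contributes −20 dB/decade at high frequency; each zero contributes +20 dB/decade.
Net: 0 zero(s) − 2 pole(s) → -40 dB/decade.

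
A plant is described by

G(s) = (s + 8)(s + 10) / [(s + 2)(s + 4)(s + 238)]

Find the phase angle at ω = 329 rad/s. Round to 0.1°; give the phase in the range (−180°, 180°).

At s = jω = j329:
zero (s+8): 8 + j329 → |·| = √(8²+329²) = √108305 ≈ 329.1, ∠ = arctan(329/8) ≈ 88.61°
zero (s+10): 10 + j329 → |·| = √(10²+329²) = √108341 ≈ 329.15, ∠ = arctan(329/10) ≈ 88.26°
pole (s+2): 2 + j329 → |·| = √(2²+329²) = √108245 ≈ 329.01, ∠ = arctan(329/2) ≈ 89.65°
pole (s+4): 4 + j329 → |·| = √(4²+329²) = √108257 ≈ 329.02, ∠ = arctan(329/4) ≈ 89.30°
pole (s+238): 238 + j329 → |·| = √(238²+329²) = √164885 ≈ 406.06, ∠ = arctan(329/238) ≈ 54.12°
∠G = 176.87° − 233.07° = -56.20°

-56.2°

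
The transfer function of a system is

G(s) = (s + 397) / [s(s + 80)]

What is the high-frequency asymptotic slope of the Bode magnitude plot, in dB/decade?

-20 dB/decade

Each pole contributes −20 dB/decade at high frequency; each zero contributes +20 dB/decade.
Net: 1 zero(s) − 2 pole(s) → -20 dB/decade.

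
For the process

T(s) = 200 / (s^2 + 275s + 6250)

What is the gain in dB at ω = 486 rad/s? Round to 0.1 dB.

-62.5 dB

Substitute s = j486:
Numerator: 200 = 200 + j0
Denominator: (j486)^2 + 275(j486) + 6250 = -229946 + j133650
|N| = √(200² + 0²) ≈ 200, ∠N ≈ 0.00°
|D| = √(229946² + 133650²) ≈ 2.6597e+05, ∠D ≈ 149.83°
|T| = 200 / 2.6597e+05 ≈ 0.00075196
Gain = 20 log₁₀(0.00075196) ≈ -62.48 dB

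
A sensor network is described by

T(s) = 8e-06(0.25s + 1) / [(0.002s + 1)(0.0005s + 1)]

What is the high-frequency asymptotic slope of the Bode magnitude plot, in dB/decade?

-20 dB/decade

Each pole contributes −20 dB/decade at high frequency; each zero contributes +20 dB/decade.
Net: 1 zero(s) − 2 pole(s) → -20 dB/decade.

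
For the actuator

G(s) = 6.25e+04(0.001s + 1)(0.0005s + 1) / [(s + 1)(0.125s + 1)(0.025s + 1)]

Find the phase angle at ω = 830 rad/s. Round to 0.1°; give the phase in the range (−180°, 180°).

155.6°

At ω = 830 rad/s:
zero (1 + j830·0.001) = 1 + j0.83 → |·| ≈ 1.2996, ∠ ≈ 39.69°
zero (1 + j830·0.0005) = 1 + j0.415 → |·| ≈ 1.0827, ∠ ≈ 22.54°
pole (1 + j830·1) = 1 + j830 → |·| ≈ 830, ∠ ≈ 89.93°
pole (1 + j830·0.125) = 1 + j103.75 → |·| ≈ 103.75, ∠ ≈ 89.45°
pole (1 + j830·0.025) = 1 + j20.75 → |·| ≈ 20.774, ∠ ≈ 87.24°
∠G = (39.69° + 22.54°) − (89.93° + 89.45° + 87.24°) = -204.39° ≡ 155.61° (principal value)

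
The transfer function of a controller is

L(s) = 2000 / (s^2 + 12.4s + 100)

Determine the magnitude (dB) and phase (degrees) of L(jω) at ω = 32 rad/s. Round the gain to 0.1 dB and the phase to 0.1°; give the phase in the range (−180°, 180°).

6.0 dB, -156.8°

At s = jω = j32:
quadratic: (j32)² + 12.4·j32 + 100 = -924 + j396.8 → |·| ≈ 1005.6, ∠ ≈ 156.76°
|L| = 2000 / 1005.6 ≈ 1.9889
Gain = 20 log₁₀(1.9889) ≈ 5.97 dB
∠L = 0.00° − 156.76° = -156.76°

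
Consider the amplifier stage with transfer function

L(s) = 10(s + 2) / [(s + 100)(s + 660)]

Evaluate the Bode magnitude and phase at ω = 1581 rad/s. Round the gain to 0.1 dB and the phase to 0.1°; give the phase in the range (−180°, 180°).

At s = jω = j1581:
zero (s+2): 2 + j1581 → |·| = √(2²+1581²) = √2499565 ≈ 1581, ∠ = arctan(1581/2) ≈ 89.93°
pole (s+100): 100 + j1581 → |·| = √(100²+1581²) = √2509561 ≈ 1584.2, ∠ = arctan(1581/100) ≈ 86.38°
pole (s+660): 660 + j1581 → |·| = √(660²+1581²) = √2935161 ≈ 1713.2, ∠ = arctan(1581/660) ≈ 67.34°
|L| = 10 · 1581 / 2.7141e+06 ≈ 0.0058251
Gain = 20 log₁₀(0.0058251) ≈ -44.69 dB
∠L = 89.93° − 153.72° = -63.79°

-44.7 dB, -63.8°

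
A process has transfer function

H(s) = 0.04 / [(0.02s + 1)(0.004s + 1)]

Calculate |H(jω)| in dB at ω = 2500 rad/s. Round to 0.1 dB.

At ω = 2500 rad/s:
pole (1 + j2500·0.02) = 1 + j50 → |·| ≈ 50.01, ∠ ≈ 88.85°
pole (1 + j2500·0.004) = 1 + j10 → |·| ≈ 10.05, ∠ ≈ 84.29°
|H| = 0.04 · 1 / (50.01 · 10.05) ≈ 7.9586e-05
Gain = 20 log₁₀(7.9586e-05) ≈ -81.98 dB

-82.0 dB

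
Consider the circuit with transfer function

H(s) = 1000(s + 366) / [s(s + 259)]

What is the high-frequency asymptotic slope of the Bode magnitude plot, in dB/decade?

-20 dB/decade

Each pole contributes −20 dB/decade at high frequency; each zero contributes +20 dB/decade.
Net: 1 zero(s) − 2 pole(s) → -20 dB/decade.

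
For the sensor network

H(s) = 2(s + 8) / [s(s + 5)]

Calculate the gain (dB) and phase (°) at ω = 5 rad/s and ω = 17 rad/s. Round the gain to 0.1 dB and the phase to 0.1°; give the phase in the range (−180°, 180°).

ω = 5: -5.5 dB, -103.0°; ω = 17: -18.1 dB, -98.8°

At s = jω = j5:
zero (s+8): 8 + j5 → |·| = √(8²+5²) = √89 ≈ 9.434, ∠ = arctan(5/8) ≈ 32.01°
pole (s+5): 5 + j5 → |·| = √(5²+5²) = √50 ≈ 7.0711, ∠ = arctan(5/5) ≈ 45.00°
pole at origin: |s| = 5, ∠ = 90.00° (in denominator)
|H| = 2 · 9.434 / 35.355 ≈ 0.53367
Gain = 20 log₁₀(0.53367) ≈ -5.45 dB
∠H = 32.01° − 135.00° = -102.99°

At s = jω = j17:
zero (s+8): 8 + j17 → |·| = √(8²+17²) = √353 ≈ 18.788, ∠ = arctan(17/8) ≈ 64.80°
pole (s+5): 5 + j17 → |·| = √(5²+17²) = √314 ≈ 17.72, ∠ = arctan(17/5) ≈ 73.61°
pole at origin: |s| = 17, ∠ = 90.00° (in denominator)
|H| = 2 · 18.788 / 301.24 ≈ 0.12474
Gain = 20 log₁₀(0.12474) ≈ -18.08 dB
∠H = 64.80° − 163.61° = -98.81°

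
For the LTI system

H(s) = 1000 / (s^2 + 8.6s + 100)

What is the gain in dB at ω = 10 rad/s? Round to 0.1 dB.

At s = jω = j10:
quadratic: (j10)² + 8.6·j10 + 100 = 0 + j86 → |·| ≈ 86, ∠ ≈ 90.00°
|H| = 1000 / 86 ≈ 11.628
Gain = 20 log₁₀(11.628) ≈ 21.31 dB

21.3 dB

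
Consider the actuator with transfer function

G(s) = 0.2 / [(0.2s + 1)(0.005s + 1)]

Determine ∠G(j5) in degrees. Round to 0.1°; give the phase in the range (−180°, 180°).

-46.4°

At ω = 5 rad/s:
pole (1 + j5·0.2) = 1 + j1 → |·| ≈ 1.4142, ∠ ≈ 45.00°
pole (1 + j5·0.005) = 1 + j0.025 → |·| ≈ 1.0003, ∠ ≈ 1.43°
∠G = (0°) − (45.00° + 1.43°) = -46.43°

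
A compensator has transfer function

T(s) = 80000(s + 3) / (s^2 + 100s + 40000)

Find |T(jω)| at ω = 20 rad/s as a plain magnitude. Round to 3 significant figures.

40.8

At s = jω = j20:
zero (s+3): 3 + j20 → |·| = √(3²+20²) = √409 ≈ 20.224, ∠ = arctan(20/3) ≈ 81.47°
quadratic: (j20)² + 100·j20 + 40000 = 39600 + j2000 → |·| ≈ 39650, ∠ ≈ 2.89°
|T| = 80000 · 20.224 / 39650 ≈ 40.805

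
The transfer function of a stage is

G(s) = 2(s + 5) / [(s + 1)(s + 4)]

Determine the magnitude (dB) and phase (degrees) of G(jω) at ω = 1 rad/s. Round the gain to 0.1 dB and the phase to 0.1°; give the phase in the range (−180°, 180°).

4.9 dB, -47.7°

At s = jω = j1:
zero (s+5): 5 + j1 → |·| = √(5²+1²) = √26 ≈ 5.099, ∠ = arctan(1/5) ≈ 11.31°
pole (s+1): 1 + j1 → |·| = √(1²+1²) = √2 ≈ 1.4142, ∠ = arctan(1/1) ≈ 45.00°
pole (s+4): 4 + j1 → |·| = √(4²+1²) = √17 ≈ 4.1231, ∠ = arctan(1/4) ≈ 14.04°
|G| = 2 · 5.099 / 5.8309 ≈ 1.749
Gain = 20 log₁₀(1.749) ≈ 4.86 dB
∠G = 11.31° − 59.04° = -47.73°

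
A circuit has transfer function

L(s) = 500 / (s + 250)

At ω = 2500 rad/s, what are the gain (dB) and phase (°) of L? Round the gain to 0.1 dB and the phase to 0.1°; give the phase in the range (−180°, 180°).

Substitute s = j2500:
Numerator: 500 = 500 + j0
Denominator: (j2500) + 250 = 250 + j2500
|N| = √(500² + 0²) ≈ 500, ∠N ≈ 0.00°
|D| = √(250² + 2500²) ≈ 2512.5, ∠D ≈ 84.29°
|L| = 500 / 2512.5 ≈ 0.199
Gain = 20 log₁₀(0.199) ≈ -14.02 dB
∠L = 0.00° − 84.29° = -84.29°

-14.0 dB, -84.3°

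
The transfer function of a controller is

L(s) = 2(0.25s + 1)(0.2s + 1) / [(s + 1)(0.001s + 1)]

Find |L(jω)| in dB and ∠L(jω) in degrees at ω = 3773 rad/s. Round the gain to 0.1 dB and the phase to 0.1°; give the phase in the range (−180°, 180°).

At ω = 3773 rad/s:
zero (1 + j3773·0.25) = 1 + j943.25 → |·| ≈ 943.25, ∠ ≈ 89.94°
zero (1 + j3773·0.2) = 1 + j754.6 → |·| ≈ 754.6, ∠ ≈ 89.92°
pole (1 + j3773·1) = 1 + j3773 → |·| ≈ 3773, ∠ ≈ 89.98°
pole (1 + j3773·0.001) = 1 + j3.773 → |·| ≈ 3.9033, ∠ ≈ 75.16°
|L| = 2 · 943.25 · 754.6 / (3773 · 3.9033) ≈ 96.662
Gain = 20 log₁₀(96.662) ≈ 39.71 dB
∠L = (89.94° + 89.92°) − (89.98° + 75.16°) = 14.72°

39.7 dB, 14.7°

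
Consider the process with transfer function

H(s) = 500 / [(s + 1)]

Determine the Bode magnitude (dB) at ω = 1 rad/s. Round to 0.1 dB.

At ω = 1 rad/s:
pole (1 + j1·1) = 1 + j1 → |·| ≈ 1.4142, ∠ ≈ 45.00°
|H| = 500 · 1 / (1.4142) ≈ 353.56
Gain = 20 log₁₀(353.56) ≈ 50.97 dB

51.0 dB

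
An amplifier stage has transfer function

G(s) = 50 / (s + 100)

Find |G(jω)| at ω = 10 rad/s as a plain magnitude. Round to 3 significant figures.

0.498

At s = jω = j10:
pole (s+100): 100 + j10 → |·| = √(100²+10²) = √10100 ≈ 100.5, ∠ = arctan(10/100) ≈ 5.71°
|G| = 50 / 100.5 ≈ 0.49751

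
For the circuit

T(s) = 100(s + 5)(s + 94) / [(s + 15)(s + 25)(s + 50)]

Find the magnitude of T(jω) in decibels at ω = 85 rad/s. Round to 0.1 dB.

3.1 dB

At s = jω = j85:
zero (s+5): 5 + j85 → |·| = √(5²+85²) = √7250 ≈ 85.147, ∠ = arctan(85/5) ≈ 86.63°
zero (s+94): 94 + j85 → |·| = √(94²+85²) = √16061 ≈ 126.73, ∠ = arctan(85/94) ≈ 42.12°
pole (s+15): 15 + j85 → |·| = √(15²+85²) = √7450 ≈ 86.313, ∠ = arctan(85/15) ≈ 79.99°
pole (s+25): 25 + j85 → |·| = √(25²+85²) = √7850 ≈ 88.6, ∠ = arctan(85/25) ≈ 73.61°
pole (s+50): 50 + j85 → |·| = √(50²+85²) = √9725 ≈ 98.615, ∠ = arctan(85/50) ≈ 59.53°
|T| = 100 · 10791 / 7.5414e+05 ≈ 1.4309
Gain = 20 log₁₀(1.4309) ≈ 3.11 dB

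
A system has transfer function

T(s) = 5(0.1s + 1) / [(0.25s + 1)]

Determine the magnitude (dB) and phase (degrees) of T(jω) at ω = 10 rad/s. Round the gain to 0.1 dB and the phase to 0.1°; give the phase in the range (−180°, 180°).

At ω = 10 rad/s:
zero (1 + j10·0.1) = 1 + j1 → |·| ≈ 1.4142, ∠ ≈ 45.00°
pole (1 + j10·0.25) = 1 + j2.5 → |·| ≈ 2.6926, ∠ ≈ 68.20°
|T| = 5 · 1.4142 / (2.6926) ≈ 2.6261
Gain = 20 log₁₀(2.6261) ≈ 8.39 dB
∠T = (45.00°) − (68.20°) = -23.20°

8.4 dB, -23.2°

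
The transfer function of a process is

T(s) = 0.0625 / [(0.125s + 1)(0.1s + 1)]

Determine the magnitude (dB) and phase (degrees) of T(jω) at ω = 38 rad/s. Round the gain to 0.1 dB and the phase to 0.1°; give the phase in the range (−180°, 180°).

At ω = 38 rad/s:
pole (1 + j38·0.125) = 1 + j4.75 → |·| ≈ 4.8541, ∠ ≈ 78.11°
pole (1 + j38·0.1) = 1 + j3.8 → |·| ≈ 3.9294, ∠ ≈ 75.26°
|T| = 0.0625 · 1 / (4.8541 · 3.9294) ≈ 0.0032768
Gain = 20 log₁₀(0.0032768) ≈ -49.69 dB
∠T = (0°) − (78.11° + 75.26°) = -153.37°

-49.7 dB, -153.4°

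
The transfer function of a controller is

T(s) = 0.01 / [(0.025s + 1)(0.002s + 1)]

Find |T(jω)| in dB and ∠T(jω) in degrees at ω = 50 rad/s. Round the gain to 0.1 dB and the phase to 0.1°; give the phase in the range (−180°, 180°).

-44.1 dB, -57.1°

At ω = 50 rad/s:
pole (1 + j50·0.025) = 1 + j1.25 → |·| ≈ 1.6008, ∠ ≈ 51.34°
pole (1 + j50·0.002) = 1 + j0.1 → |·| ≈ 1.005, ∠ ≈ 5.71°
|T| = 0.01 · 1 / (1.6008 · 1.005) ≈ 0.0062158
Gain = 20 log₁₀(0.0062158) ≈ -44.13 dB
∠T = (0°) − (51.34° + 5.71°) = -57.05°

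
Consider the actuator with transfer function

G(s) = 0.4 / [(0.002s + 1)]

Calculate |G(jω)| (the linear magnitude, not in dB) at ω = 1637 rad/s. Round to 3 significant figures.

At ω = 1637 rad/s:
pole (1 + j1637·0.002) = 1 + j3.274 → |·| ≈ 3.4233, ∠ ≈ 73.02°
|G| = 0.4 · 1 / (3.4233) ≈ 0.11685

0.117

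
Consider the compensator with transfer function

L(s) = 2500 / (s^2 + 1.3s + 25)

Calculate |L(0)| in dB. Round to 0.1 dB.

40.0 dB

L(0) = 2500 / 25 = 100
20 log₁₀(100) ≈ 40.00 dB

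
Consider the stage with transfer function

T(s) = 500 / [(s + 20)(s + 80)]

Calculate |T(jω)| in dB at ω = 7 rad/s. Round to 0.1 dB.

-10.6 dB

At s = jω = j7:
pole (s+20): 20 + j7 → |·| = √(20²+7²) = √449 ≈ 21.19, ∠ = arctan(7/20) ≈ 19.29°
pole (s+80): 80 + j7 → |·| = √(80²+7²) = √6449 ≈ 80.306, ∠ = arctan(7/80) ≈ 5.00°
|T| = 500 / 1701.7 ≈ 0.29382
Gain = 20 log₁₀(0.29382) ≈ -10.64 dB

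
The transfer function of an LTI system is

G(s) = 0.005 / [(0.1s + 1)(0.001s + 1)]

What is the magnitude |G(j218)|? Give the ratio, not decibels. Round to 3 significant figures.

At ω = 218 rad/s:
pole (1 + j218·0.1) = 1 + j21.8 → |·| ≈ 21.823, ∠ ≈ 87.37°
pole (1 + j218·0.001) = 1 + j0.218 → |·| ≈ 1.0235, ∠ ≈ 12.30°
|G| = 0.005 · 1 / (21.823 · 1.0235) ≈ 0.00022386

0.000224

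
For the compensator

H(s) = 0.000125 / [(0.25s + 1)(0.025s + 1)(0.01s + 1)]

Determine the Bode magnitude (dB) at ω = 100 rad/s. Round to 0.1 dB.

At ω = 100 rad/s:
pole (1 + j100·0.25) = 1 + j25 → |·| ≈ 25.02, ∠ ≈ 87.71°
pole (1 + j100·0.025) = 1 + j2.5 → |·| ≈ 2.6926, ∠ ≈ 68.20°
pole (1 + j100·0.01) = 1 + j1 → |·| ≈ 1.4142, ∠ ≈ 45.00°
|H| = 0.000125 · 1 / (25.02 · 2.6926 · 1.4142) ≈ 1.312e-06
Gain = 20 log₁₀(1.312e-06) ≈ -117.64 dB

-117.6 dB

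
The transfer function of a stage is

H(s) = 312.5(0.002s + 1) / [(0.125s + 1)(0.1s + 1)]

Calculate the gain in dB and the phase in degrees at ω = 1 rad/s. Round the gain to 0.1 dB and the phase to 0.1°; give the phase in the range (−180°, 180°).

49.8 dB, -12.7°

At ω = 1 rad/s:
zero (1 + j1·0.002) = 1 + j0.002 → |·| ≈ 1, ∠ ≈ 0.11°
pole (1 + j1·0.125) = 1 + j0.125 → |·| ≈ 1.0078, ∠ ≈ 7.13°
pole (1 + j1·0.1) = 1 + j0.1 → |·| ≈ 1.005, ∠ ≈ 5.71°
|H| = 312.5 · 1 / (1.0078 · 1.005) ≈ 308.54
Gain = 20 log₁₀(308.54) ≈ 49.79 dB
∠H = (0.11°) − (7.13° + 5.71°) = -12.73°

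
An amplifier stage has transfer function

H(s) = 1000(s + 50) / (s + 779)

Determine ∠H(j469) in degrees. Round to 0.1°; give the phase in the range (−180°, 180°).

52.9°

At s = jω = j469:
zero (s+50): 50 + j469 → |·| = √(50²+469²) = √222461 ≈ 471.66, ∠ = arctan(469/50) ≈ 83.91°
pole (s+779): 779 + j469 → |·| = √(779²+469²) = √826802 ≈ 909.29, ∠ = arctan(469/779) ≈ 31.05°
∠H = 83.91° − 31.05° = 52.86°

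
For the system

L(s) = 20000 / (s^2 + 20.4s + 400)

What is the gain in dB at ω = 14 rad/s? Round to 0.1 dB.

35.1 dB

At s = jω = j14:
quadratic: (j14)² + 20.4·j14 + 400 = 204 + j285.6 → |·| ≈ 350.97, ∠ ≈ 54.46°
|L| = 20000 / 350.97 ≈ 56.985
Gain = 20 log₁₀(56.985) ≈ 35.12 dB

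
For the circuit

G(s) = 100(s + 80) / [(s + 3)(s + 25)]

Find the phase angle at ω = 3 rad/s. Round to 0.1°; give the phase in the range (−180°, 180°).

-49.7°

At s = jω = j3:
zero (s+80): 80 + j3 → |·| = √(80²+3²) = √6409 ≈ 80.056, ∠ = arctan(3/80) ≈ 2.15°
pole (s+3): 3 + j3 → |·| = √(3²+3²) = √18 ≈ 4.2426, ∠ = arctan(3/3) ≈ 45.00°
pole (s+25): 25 + j3 → |·| = √(25²+3²) = √634 ≈ 25.179, ∠ = arctan(3/25) ≈ 6.84°
∠G = 2.15° − 51.84° = -49.69°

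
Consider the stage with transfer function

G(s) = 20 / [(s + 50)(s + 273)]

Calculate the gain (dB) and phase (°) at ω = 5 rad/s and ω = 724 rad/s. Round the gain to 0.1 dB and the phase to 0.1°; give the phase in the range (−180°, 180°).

At s = jω = j5:
pole (s+50): 50 + j5 → |·| = √(50²+5²) = √2525 ≈ 50.249, ∠ = arctan(5/50) ≈ 5.71°
pole (s+273): 273 + j5 → |·| = √(273²+5²) = √74554 ≈ 273.05, ∠ = arctan(5/273) ≈ 1.05°
|G| = 20 / 13720 ≈ 0.0014577
Gain = 20 log₁₀(0.0014577) ≈ -56.73 dB
∠G = 0.00° − 6.76° = -6.76°

At s = jω = j724:
pole (s+50): 50 + j724 → |·| = √(50²+724²) = √526676 ≈ 725.72, ∠ = arctan(724/50) ≈ 86.05°
pole (s+273): 273 + j724 → |·| = √(273²+724²) = √598705 ≈ 773.76, ∠ = arctan(724/273) ≈ 69.34°
|G| = 20 / 5.6153e+05 ≈ 3.5617e-05
Gain = 20 log₁₀(3.5617e-05) ≈ -88.97 dB
∠G = 0.00° − 155.39° = -155.39°

ω = 5: -56.7 dB, -6.8°; ω = 724: -89.0 dB, -155.4°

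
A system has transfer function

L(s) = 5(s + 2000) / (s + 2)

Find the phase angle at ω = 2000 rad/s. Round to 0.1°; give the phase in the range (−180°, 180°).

At s = jω = j2000:
zero (s+2000): 2000 + j2000 → |·| = √(2000²+2000²) = √8000000 ≈ 2828.4, ∠ = arctan(2000/2000) ≈ 45.00°
pole (s+2): 2 + j2000 → |·| = √(2²+2000²) = √4000004 ≈ 2000, ∠ = arctan(2000/2) ≈ 89.94°
∠L = 45.00° − 89.94° = -44.94°

-44.9°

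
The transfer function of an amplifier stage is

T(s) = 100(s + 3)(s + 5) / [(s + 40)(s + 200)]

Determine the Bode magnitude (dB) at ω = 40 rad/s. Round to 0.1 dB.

At s = jω = j40:
zero (s+3): 3 + j40 → |·| = √(3²+40²) = √1609 ≈ 40.112, ∠ = arctan(40/3) ≈ 85.71°
zero (s+5): 5 + j40 → |·| = √(5²+40²) = √1625 ≈ 40.311, ∠ = arctan(40/5) ≈ 82.87°
pole (s+40): 40 + j40 → |·| = √(40²+40²) = √3200 ≈ 56.569, ∠ = arctan(40/40) ≈ 45.00°
pole (s+200): 200 + j40 → |·| = √(200²+40²) = √41600 ≈ 203.96, ∠ = arctan(40/200) ≈ 11.31°
|T| = 100 · 1617 / 11538 ≈ 14.015
Gain = 20 log₁₀(14.015) ≈ 22.93 dB

22.9 dB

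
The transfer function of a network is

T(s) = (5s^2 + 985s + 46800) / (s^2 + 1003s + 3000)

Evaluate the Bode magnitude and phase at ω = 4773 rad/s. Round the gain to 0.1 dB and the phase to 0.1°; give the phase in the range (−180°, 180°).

13.8 dB, 9.5°

Substitute s = j4773:
Numerator: 5(j4773)^2 + 985(j4773) + 46800 = -113860845 + j4701405
Denominator: (j4773)^2 + 1003(j4773) + 3000 = -22778529 + j4787319
|N| = √(113860845² + 4701405²) ≈ 1.1396e+08, ∠N ≈ 177.64°
|D| = √(22778529² + 4787319²) ≈ 2.3276e+07, ∠D ≈ 168.13°
|T| = 1.1396e+08 / 2.3276e+07 ≈ 4.896
Gain = 20 log₁₀(4.896) ≈ 13.80 dB
∠T = 177.64° − 168.13° = 9.51°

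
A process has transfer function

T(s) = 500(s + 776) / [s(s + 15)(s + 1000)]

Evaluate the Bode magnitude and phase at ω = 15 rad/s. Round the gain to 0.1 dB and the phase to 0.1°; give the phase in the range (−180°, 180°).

At s = jω = j15:
zero (s+776): 776 + j15 → |·| = √(776²+15²) = √602401 ≈ 776.14, ∠ = arctan(15/776) ≈ 1.11°
pole (s+15): 15 + j15 → |·| = √(15²+15²) = √450 ≈ 21.213, ∠ = arctan(15/15) ≈ 45.00°
pole (s+1000): 1000 + j15 → |·| = √(1000²+15²) = √1000225 ≈ 1000.1, ∠ = arctan(15/1000) ≈ 0.86°
pole at origin: |s| = 15, ∠ = 90.00° (in denominator)
|T| = 500 · 776.14 / 3.1823e+05 ≈ 1.2195
Gain = 20 log₁₀(1.2195) ≈ 1.72 dB
∠T = 1.11° − 135.86° = -134.75°

1.7 dB, -134.8°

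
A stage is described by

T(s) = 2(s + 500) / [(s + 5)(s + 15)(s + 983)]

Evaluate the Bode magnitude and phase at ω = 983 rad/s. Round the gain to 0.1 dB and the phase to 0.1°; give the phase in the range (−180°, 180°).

-115.7 dB, -160.8°

At s = jω = j983:
zero (s+500): 500 + j983 → |·| = √(500²+983²) = √1216289 ≈ 1102.9, ∠ = arctan(983/500) ≈ 63.04°
pole (s+5): 5 + j983 → |·| = √(5²+983²) = √966314 ≈ 983.01, ∠ = arctan(983/5) ≈ 89.71°
pole (s+15): 15 + j983 → |·| = √(15²+983²) = √966514 ≈ 983.11, ∠ = arctan(983/15) ≈ 89.13°
pole (s+983): 983 + j983 → |·| = √(983²+983²) = √1932578 ≈ 1390.2, ∠ = arctan(983/983) ≈ 45.00°
|T| = 2 · 1102.9 / 1.3435e+09 ≈ 1.6418e-06
Gain = 20 log₁₀(1.6418e-06) ≈ -115.69 dB
∠T = 63.04° − 223.84° = -160.80°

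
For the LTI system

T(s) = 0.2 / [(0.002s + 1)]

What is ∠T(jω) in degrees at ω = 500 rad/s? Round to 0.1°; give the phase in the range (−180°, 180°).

At ω = 500 rad/s:
pole (1 + j500·0.002) = 1 + j1 → |·| ≈ 1.4142, ∠ ≈ 45.00°
∠T = (0°) − (45.00°) = -45.00°

-45.0°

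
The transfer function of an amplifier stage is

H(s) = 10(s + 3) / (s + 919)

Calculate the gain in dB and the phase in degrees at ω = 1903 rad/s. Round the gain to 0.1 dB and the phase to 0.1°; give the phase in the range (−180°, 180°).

At s = jω = j1903:
zero (s+3): 3 + j1903 → |·| = √(3²+1903²) = √3621418 ≈ 1903, ∠ = arctan(1903/3) ≈ 89.91°
pole (s+919): 919 + j1903 → |·| = √(919²+1903²) = √4465970 ≈ 2113.3, ∠ = arctan(1903/919) ≈ 64.22°
|H| = 10 · 1903 / 2113.3 ≈ 9.0049
Gain = 20 log₁₀(9.0049) ≈ 19.09 dB
∠H = 89.91° − 64.22° = 25.69°

19.1 dB, 25.7°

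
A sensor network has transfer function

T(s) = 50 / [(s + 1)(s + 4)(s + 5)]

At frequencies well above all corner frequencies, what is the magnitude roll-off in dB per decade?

-60 dB/decade

Each pole contributes −20 dB/decade at high frequency; each zero contributes +20 dB/decade.
Net: 0 zero(s) − 3 pole(s) → -60 dB/decade.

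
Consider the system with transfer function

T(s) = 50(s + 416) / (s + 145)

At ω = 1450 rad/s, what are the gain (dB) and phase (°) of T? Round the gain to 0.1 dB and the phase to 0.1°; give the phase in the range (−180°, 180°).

34.3 dB, -10.3°

At s = jω = j1450:
zero (s+416): 416 + j1450 → |·| = √(416²+1450²) = √2275556 ≈ 1508.5, ∠ = arctan(1450/416) ≈ 73.99°
pole (s+145): 145 + j1450 → |·| = √(145²+1450²) = √2123525 ≈ 1457.2, ∠ = arctan(1450/145) ≈ 84.29°
|T| = 50 · 1508.5 / 1457.2 ≈ 51.76
Gain = 20 log₁₀(51.76) ≈ 34.28 dB
∠T = 73.99° − 84.29° = -10.30°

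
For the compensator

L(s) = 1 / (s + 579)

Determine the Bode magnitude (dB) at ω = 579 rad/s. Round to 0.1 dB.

Substitute s = j579:
Numerator: 1 = 1 + j0
Denominator: (j579) + 579 = 579 + j579
|N| = √(1² + 0²) ≈ 1, ∠N ≈ 0.00°
|D| = √(579² + 579²) ≈ 818.83, ∠D ≈ 45.00°
|L| = 1 / 818.83 ≈ 0.0012213
Gain = 20 log₁₀(0.0012213) ≈ -58.26 dB

-58.3 dB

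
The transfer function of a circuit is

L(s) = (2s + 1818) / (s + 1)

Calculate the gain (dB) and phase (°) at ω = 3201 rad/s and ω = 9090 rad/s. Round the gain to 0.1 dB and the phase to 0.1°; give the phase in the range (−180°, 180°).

Substitute s = j3201:
Numerator: 2(j3201) + 1818 = 1818 + j6402
Denominator: (j3201) + 1 = 1 + j3201
|N| = √(1818² + 6402²) ≈ 6655.1, ∠N ≈ 74.15°
|D| = √(1² + 3201²) ≈ 3201, ∠D ≈ 89.98°
|L| = 6655.1 / 3201 ≈ 2.0791
Gain = 20 log₁₀(2.0791) ≈ 6.36 dB
∠L = 74.15° − 89.98° = -15.83°

Substitute s = j9090:
Numerator: 2(j9090) + 1818 = 1818 + j18180
Denominator: (j9090) + 1 = 1 + j9090
|N| = √(1818² + 18180²) ≈ 18271, ∠N ≈ 84.29°
|D| = √(1² + 9090²) ≈ 9090, ∠D ≈ 89.99°
|L| = 18271 / 9090 ≈ 2.01
Gain = 20 log₁₀(2.01) ≈ 6.06 dB
∠L = 84.29° − 89.99° = -5.70°

ω = 3201: 6.4 dB, -15.8°; ω = 9090: 6.1 dB, -5.7°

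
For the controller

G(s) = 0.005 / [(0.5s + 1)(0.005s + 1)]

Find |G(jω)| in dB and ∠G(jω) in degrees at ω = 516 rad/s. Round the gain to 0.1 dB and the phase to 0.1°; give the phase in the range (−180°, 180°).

-103.1 dB, -158.6°

At ω = 516 rad/s:
pole (1 + j516·0.5) = 1 + j258 → |·| ≈ 258, ∠ ≈ 89.78°
pole (1 + j516·0.005) = 1 + j2.58 → |·| ≈ 2.767, ∠ ≈ 68.81°
|G| = 0.005 · 1 / (258 · 2.767) ≈ 7.0039e-06
Gain = 20 log₁₀(7.0039e-06) ≈ -103.09 dB
∠G = (0°) − (89.78° + 68.81°) = -158.59°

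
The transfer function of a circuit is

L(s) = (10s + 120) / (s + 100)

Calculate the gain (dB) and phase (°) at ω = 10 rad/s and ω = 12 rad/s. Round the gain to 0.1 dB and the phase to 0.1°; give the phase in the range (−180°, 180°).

ω = 10: 3.8 dB, 34.1°; ω = 12: 4.5 dB, 38.2°

Substitute s = j10:
Numerator: 10(j10) + 120 = 120 + j100
Denominator: (j10) + 100 = 100 + j10
|N| = √(120² + 100²) ≈ 156.2, ∠N ≈ 39.81°
|D| = √(100² + 10²) ≈ 100.5, ∠D ≈ 5.71°
|L| = 156.2 / 100.5 ≈ 1.5542
Gain = 20 log₁₀(1.5542) ≈ 3.83 dB
∠L = 39.81° − 5.71° = 34.10°

Substitute s = j12:
Numerator: 10(j12) + 120 = 120 + j120
Denominator: (j12) + 100 = 100 + j12
|N| = √(120² + 120²) ≈ 169.71, ∠N ≈ 45.00°
|D| = √(100² + 12²) ≈ 100.72, ∠D ≈ 6.84°
|L| = 169.71 / 100.72 ≈ 1.685
Gain = 20 log₁₀(1.685) ≈ 4.53 dB
∠L = 45.00° − 6.84° = 38.16°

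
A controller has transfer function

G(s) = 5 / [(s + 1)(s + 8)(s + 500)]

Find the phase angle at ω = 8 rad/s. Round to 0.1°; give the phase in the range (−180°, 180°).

-128.8°

At s = jω = j8:
pole (s+1): 1 + j8 → |·| = √(1²+8²) = √65 ≈ 8.0623, ∠ = arctan(8/1) ≈ 82.87°
pole (s+8): 8 + j8 → |·| = √(8²+8²) = √128 ≈ 11.314, ∠ = arctan(8/8) ≈ 45.00°
pole (s+500): 500 + j8 → |·| = √(500²+8²) = √250064 ≈ 500.06, ∠ = arctan(8/500) ≈ 0.92°
∠G = 0.00° − 128.79° = -128.79°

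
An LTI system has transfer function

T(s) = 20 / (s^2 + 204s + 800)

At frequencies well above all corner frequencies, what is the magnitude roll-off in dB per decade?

Each pole contributes −20 dB/decade at high frequency; each zero contributes +20 dB/decade.
Net: 0 zero(s) − 2 pole(s) → -40 dB/decade.

-40 dB/decade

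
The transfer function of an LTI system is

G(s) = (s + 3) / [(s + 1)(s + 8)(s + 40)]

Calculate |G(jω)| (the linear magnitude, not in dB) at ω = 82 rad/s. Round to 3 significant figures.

0.000133

At s = jω = j82:
zero (s+3): 3 + j82 → |·| = √(3²+82²) = √6733 ≈ 82.055, ∠ = arctan(82/3) ≈ 87.90°
pole (s+1): 1 + j82 → |·| = √(1²+82²) = √6725 ≈ 82.006, ∠ = arctan(82/1) ≈ 89.30°
pole (s+8): 8 + j82 → |·| = √(8²+82²) = √6788 ≈ 82.389, ∠ = arctan(82/8) ≈ 84.43°
pole (s+40): 40 + j82 → |·| = √(40²+82²) = √8324 ≈ 91.236, ∠ = arctan(82/40) ≈ 64.00°
|G| = 1 · 82.055 / 6.1643e+05 ≈ 0.00013311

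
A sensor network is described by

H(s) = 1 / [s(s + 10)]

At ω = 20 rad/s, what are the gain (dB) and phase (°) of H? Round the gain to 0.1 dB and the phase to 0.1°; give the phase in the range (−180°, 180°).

-53.0 dB, -153.4°

At s = jω = j20:
pole (s+10): 10 + j20 → |·| = √(10²+20²) = √500 ≈ 22.361, ∠ = arctan(20/10) ≈ 63.43°
pole at origin: |s| = 20, ∠ = 90.00° (in denominator)
|H| = 1 / 447.22 ≈ 0.002236
Gain = 20 log₁₀(0.002236) ≈ -53.01 dB
∠H = 0.00° − 153.43° = -153.43°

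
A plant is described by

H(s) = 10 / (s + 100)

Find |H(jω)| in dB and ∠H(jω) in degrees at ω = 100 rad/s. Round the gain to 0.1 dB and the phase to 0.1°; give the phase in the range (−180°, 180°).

-23.0 dB, -45.0°

At s = jω = j100:
pole (s+100): 100 + j100 → |·| = √(100²+100²) = √20000 ≈ 141.42, ∠ = arctan(100/100) ≈ 45.00°
|H| = 10 / 141.42 ≈ 0.070711
Gain = 20 log₁₀(0.070711) ≈ -23.01 dB
∠H = 0.00° − 45.00° = -45.00°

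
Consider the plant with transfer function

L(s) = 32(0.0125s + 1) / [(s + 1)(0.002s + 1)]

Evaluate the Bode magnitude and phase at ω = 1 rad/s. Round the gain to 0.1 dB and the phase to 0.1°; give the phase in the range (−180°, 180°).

At ω = 1 rad/s:
zero (1 + j1·0.0125) = 1 + j0.0125 → |·| ≈ 1.0001, ∠ ≈ 0.72°
pole (1 + j1·1) = 1 + j1 → |·| ≈ 1.4142, ∠ ≈ 45.00°
pole (1 + j1·0.002) = 1 + j0.002 → |·| ≈ 1, ∠ ≈ 0.11°
|L| = 32 · 1.0001 / (1.4142 · 1) ≈ 22.63
Gain = 20 log₁₀(22.63) ≈ 27.09 dB
∠L = (0.72°) − (45.00° + 0.11°) = -44.39°

27.1 dB, -44.4°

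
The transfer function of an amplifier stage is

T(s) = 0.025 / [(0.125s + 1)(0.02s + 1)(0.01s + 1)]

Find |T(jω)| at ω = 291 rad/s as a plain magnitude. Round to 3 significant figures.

At ω = 291 rad/s:
pole (1 + j291·0.125) = 1 + j36.375 → |·| ≈ 36.389, ∠ ≈ 88.43°
pole (1 + j291·0.02) = 1 + j5.82 → |·| ≈ 5.9053, ∠ ≈ 80.25°
pole (1 + j291·0.01) = 1 + j2.91 → |·| ≈ 3.077, ∠ ≈ 71.04°
|T| = 0.025 · 1 / (36.389 · 5.9053 · 3.077) ≈ 3.7809e-05

3.78e-05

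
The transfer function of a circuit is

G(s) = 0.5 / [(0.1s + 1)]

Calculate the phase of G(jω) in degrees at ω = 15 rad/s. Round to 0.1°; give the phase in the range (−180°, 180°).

At ω = 15 rad/s:
pole (1 + j15·0.1) = 1 + j1.5 → |·| ≈ 1.8028, ∠ ≈ 56.31°
∠G = (0°) − (56.31°) = -56.31°

-56.3°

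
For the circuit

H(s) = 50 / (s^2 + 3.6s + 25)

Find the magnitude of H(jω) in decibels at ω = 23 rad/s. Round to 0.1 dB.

-20.2 dB

At s = jω = j23:
quadratic: (j23)² + 3.6·j23 + 25 = -504 + j82.8 → |·| ≈ 510.76, ∠ ≈ 170.67°
|H| = 50 / 510.76 ≈ 0.097893
Gain = 20 log₁₀(0.097893) ≈ -20.18 dB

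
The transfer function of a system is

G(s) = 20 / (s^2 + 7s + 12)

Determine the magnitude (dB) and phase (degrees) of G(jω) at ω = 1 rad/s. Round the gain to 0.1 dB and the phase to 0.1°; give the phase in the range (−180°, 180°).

Substitute s = j1:
Numerator: 20 = 20 + j0
Denominator: (j1)^2 + 7(j1) + 12 = 11 + j7
|N| = √(20² + 0²) ≈ 20, ∠N ≈ 0.00°
|D| = √(11² + 7²) ≈ 13.038, ∠D ≈ 32.47°
|G| = 20 / 13.038 ≈ 1.534
Gain = 20 log₁₀(1.534) ≈ 3.72 dB
∠G = 0.00° − 32.47° = -32.47°

3.7 dB, -32.5°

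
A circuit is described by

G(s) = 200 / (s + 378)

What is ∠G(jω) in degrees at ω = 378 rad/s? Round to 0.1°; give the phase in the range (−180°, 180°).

At s = jω = j378:
pole (s+378): 378 + j378 → |·| = √(378²+378²) = √285768 ≈ 534.57, ∠ = arctan(378/378) ≈ 45.00°
∠G = 0.00° − 45.00° = -45.00°

-45.0°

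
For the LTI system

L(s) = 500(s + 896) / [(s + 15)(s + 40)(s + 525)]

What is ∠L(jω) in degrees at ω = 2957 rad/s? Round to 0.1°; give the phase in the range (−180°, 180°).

At s = jω = j2957:
zero (s+896): 896 + j2957 → |·| = √(896²+2957²) = √9546665 ≈ 3089.8, ∠ = arctan(2957/896) ≈ 73.14°
pole (s+15): 15 + j2957 → |·| = √(15²+2957²) = √8744074 ≈ 2957, ∠ = arctan(2957/15) ≈ 89.71°
pole (s+40): 40 + j2957 → |·| = √(40²+2957²) = √8745449 ≈ 2957.3, ∠ = arctan(2957/40) ≈ 89.22°
pole (s+525): 525 + j2957 → |·| = √(525²+2957²) = √9019474 ≈ 3003.2, ∠ = arctan(2957/525) ≈ 79.93°
∠L = 73.14° − 258.86° = -185.72° ≡ 174.28° (principal value)

174.3°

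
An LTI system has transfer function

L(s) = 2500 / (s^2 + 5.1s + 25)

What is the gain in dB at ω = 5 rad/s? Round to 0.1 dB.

39.8 dB

At s = jω = j5:
quadratic: (j5)² + 5.1·j5 + 25 = 0 + j25.5 → |·| ≈ 25.5, ∠ ≈ 90.00°
|L| = 2500 / 25.5 ≈ 98.039
Gain = 20 log₁₀(98.039) ≈ 39.83 dB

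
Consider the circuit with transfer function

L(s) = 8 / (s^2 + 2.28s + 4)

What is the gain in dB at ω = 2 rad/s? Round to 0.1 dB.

4.9 dB

At s = jω = j2:
quadratic: (j2)² + 2.28·j2 + 4 = 0 + j4.56 → |·| ≈ 4.56, ∠ ≈ 90.00°
|L| = 8 / 4.56 ≈ 1.7544
Gain = 20 log₁₀(1.7544) ≈ 4.88 dB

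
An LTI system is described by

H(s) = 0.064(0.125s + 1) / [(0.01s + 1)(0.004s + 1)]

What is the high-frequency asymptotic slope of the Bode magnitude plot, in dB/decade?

Each pole contributes −20 dB/decade at high frequency; each zero contributes +20 dB/decade.
Net: 1 zero(s) − 2 pole(s) → -20 dB/decade.

-20 dB/decade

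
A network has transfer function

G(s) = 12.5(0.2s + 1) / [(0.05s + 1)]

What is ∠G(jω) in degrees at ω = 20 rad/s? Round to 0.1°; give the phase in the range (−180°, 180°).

At ω = 20 rad/s:
zero (1 + j20·0.2) = 1 + j4 → |·| ≈ 4.1231, ∠ ≈ 75.96°
pole (1 + j20·0.05) = 1 + j1 → |·| ≈ 1.4142, ∠ ≈ 45.00°
∠G = (75.96°) − (45.00°) = 30.96°

31.0°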